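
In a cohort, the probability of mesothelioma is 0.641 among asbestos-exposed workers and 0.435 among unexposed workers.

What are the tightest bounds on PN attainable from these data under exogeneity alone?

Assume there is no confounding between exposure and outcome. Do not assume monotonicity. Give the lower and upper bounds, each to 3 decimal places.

0.321 ≤ PN ≤ 0.881

Let p₁ = 0.641, p₀ = 0.435.
Under exogeneity alone the bounds on PN are max{0,(p₁−p₀)/p₁} ≤ PN ≤ min{1,(1−p₀)/p₁}.
  lower = (p₁ − p₀)/p₁ = 0.206 / 0.641 ≈ 0.3214
  upper = min{1, (1 − p₀)/p₁} = 0.565 / 0.641 ≈ 0.8814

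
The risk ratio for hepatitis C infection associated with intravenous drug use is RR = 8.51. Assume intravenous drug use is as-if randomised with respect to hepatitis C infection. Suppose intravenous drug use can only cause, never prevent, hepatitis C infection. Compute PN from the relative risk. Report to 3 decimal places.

PN ≈ 0.882

Under exogeneity and monotonicity, PN = (RR − 1) / RR = 1 − 1/RR.
PN = (8.51 − 1) / 8.51 = 7.51 / 8.51 ≈ 0.8825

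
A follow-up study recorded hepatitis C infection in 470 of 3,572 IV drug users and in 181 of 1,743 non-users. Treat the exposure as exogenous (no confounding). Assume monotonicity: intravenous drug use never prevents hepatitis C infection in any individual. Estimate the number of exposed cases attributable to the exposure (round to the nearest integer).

about 99 cases

p₁ = P(outcome | exposed) = 470/3572 = 0.13158
p₀ = P(outcome | unexposed) = 181/1743 = 0.10384
PN = (p₁ − p₀)/p₁ = (0.13158 − 0.10384) / 0.13158 ≈ 0.21079.
Attributable cases ≈ PN × (exposed cases) = 0.21079 × 470 ≈ 99.07.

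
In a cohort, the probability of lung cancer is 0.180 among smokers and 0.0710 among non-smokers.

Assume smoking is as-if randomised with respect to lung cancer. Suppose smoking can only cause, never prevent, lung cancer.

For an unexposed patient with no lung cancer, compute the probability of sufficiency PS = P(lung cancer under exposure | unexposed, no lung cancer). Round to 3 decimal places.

Let p₁ = 0.18, p₀ = 0.071.
Under exogeneity and monotonicity, PS = (p₁ − p₀) / (1 − p₀).
PS = (0.18 − 0.071) / (1 − 0.071) = 0.109 / 0.929 ≈ 0.1173

PS ≈ 0.117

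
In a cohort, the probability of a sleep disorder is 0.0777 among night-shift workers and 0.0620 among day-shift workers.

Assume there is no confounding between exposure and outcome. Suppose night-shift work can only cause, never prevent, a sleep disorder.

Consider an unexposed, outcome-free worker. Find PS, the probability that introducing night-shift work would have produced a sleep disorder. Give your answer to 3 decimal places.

PS ≈ 0.017

Let p₁ = 0.0777, p₀ = 0.062.
Under exogeneity and monotonicity, PS = (p₁ − p₀) / (1 − p₀).
PS = (0.0777 − 0.062) / (1 − 0.062) = 0.0157 / 0.938 ≈ 0.0167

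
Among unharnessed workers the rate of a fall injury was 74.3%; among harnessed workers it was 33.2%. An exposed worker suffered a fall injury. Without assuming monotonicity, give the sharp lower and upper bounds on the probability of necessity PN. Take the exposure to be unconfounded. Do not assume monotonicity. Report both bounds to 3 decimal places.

p₁ = 0.743, p₀ = 0.332.
Under exogeneity alone the bounds on PN are max{0,(p₁−p₀)/p₁} ≤ PN ≤ min{1,(1−p₀)/p₁}.
  lower = (p₁ − p₀)/p₁ = 0.411 / 0.743 ≈ 0.5532
  upper = min{1, (1 − p₀)/p₁} = 0.668 / 0.743 ≈ 0.8991

0.553 ≤ PN ≤ 0.899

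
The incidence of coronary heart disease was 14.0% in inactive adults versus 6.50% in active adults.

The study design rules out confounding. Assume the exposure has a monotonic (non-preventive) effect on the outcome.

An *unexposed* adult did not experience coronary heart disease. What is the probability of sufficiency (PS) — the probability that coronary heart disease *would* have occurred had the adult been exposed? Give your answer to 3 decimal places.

p₁ = 0.14, p₀ = 0.065.
Under exogeneity and monotonicity, PS = (p₁ − p₀) / (1 − p₀).
PS = (0.14 − 0.065) / (1 − 0.065) = 0.075 / 0.935 ≈ 0.0802

PS ≈ 0.080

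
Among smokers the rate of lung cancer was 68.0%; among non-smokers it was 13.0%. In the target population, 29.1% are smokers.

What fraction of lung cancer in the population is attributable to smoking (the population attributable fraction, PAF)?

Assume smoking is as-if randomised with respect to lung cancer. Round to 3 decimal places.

PAF ≈ 0.552

p₁ = 0.68, p₀ = 0.13.
Overall risk P(Y=1) = π·p₁ + (1−π)·p₀ = 0.291×0.68 + 0.709×0.13 = 0.29005.
Under exogeneity, PAF = [P(Y=1) − p₀] / P(Y=1).
PAF = (0.29005 − 0.13) / 0.29005 ≈ 0.5518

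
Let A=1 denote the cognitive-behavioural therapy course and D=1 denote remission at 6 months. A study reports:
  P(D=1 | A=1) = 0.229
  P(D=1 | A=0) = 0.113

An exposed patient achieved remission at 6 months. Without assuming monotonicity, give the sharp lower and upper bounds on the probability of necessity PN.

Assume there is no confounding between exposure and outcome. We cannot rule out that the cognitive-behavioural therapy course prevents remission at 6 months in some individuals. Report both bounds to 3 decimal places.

Let p₁ = 0.229, p₀ = 0.113.
Under exogeneity alone the bounds on PN are max{0,(p₁−p₀)/p₁} ≤ PN ≤ min{1,(1−p₀)/p₁}.
  lower = (p₁ − p₀)/p₁ = 0.116 / 0.229 ≈ 0.5066
  upper = min{1, (1 − p₀)/p₁} = 0.887 / 0.229 ≈ 3.8734 → capped at 1

0.507 ≤ PN ≤ 1.000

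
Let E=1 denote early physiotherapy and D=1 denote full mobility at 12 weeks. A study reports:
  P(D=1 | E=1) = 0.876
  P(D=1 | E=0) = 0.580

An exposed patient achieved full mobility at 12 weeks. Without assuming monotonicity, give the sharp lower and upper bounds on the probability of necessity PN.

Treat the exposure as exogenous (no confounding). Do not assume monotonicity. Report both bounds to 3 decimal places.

0.338 ≤ PN ≤ 0.479

Let p₁ = 0.876, p₀ = 0.58.
Under exogeneity alone the bounds on PN are max{0,(p₁−p₀)/p₁} ≤ PN ≤ min{1,(1−p₀)/p₁}.
  lower = (p₁ − p₀)/p₁ = 0.296 / 0.876 ≈ 0.3379
  upper = min{1, (1 − p₀)/p₁} = 0.42 / 0.876 ≈ 0.4795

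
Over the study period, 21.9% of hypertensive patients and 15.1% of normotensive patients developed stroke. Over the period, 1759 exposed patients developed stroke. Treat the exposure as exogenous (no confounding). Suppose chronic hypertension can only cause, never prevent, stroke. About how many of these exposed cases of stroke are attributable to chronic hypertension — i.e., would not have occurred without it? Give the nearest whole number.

about 546 cases

p₁ = 0.219, p₀ = 0.151.
PN = (p₁ − p₀)/p₁ = (0.219 − 0.151) / 0.219 ≈ 0.31050.
Attributable cases ≈ PN × (exposed cases) = 0.31050 × 1759 ≈ 546.17.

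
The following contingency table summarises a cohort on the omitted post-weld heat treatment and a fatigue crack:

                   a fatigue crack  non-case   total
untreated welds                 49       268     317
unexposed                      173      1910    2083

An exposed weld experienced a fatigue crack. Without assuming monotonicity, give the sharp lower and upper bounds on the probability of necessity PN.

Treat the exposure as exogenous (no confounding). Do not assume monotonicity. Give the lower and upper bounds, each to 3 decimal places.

p₁ = P(outcome | exposed) = 49/317 = 0.15457
p₀ = P(outcome | unexposed) = 173/2083 = 0.083053
Under exogeneity alone the bounds on PN are max{0,(p₁−p₀)/p₁} ≤ PN ≤ min{1,(1−p₀)/p₁}.
  lower = (p₁ − p₀)/p₁ = 0.071521 / 0.15457 ≈ 0.4627
  upper = min{1, (1 − p₀)/p₁} = 0.91695 / 0.15457 ≈ 5.9321 → capped at 1

0.463 ≤ PN ≤ 1.000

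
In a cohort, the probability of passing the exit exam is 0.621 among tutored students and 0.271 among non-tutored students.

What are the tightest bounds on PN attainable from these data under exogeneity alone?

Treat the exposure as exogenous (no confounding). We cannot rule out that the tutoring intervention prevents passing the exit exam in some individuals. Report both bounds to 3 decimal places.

Let p₁ = 0.621, p₀ = 0.271.
Under exogeneity alone the bounds on PN are max{0,(p₁−p₀)/p₁} ≤ PN ≤ min{1,(1−p₀)/p₁}.
  lower = (p₁ − p₀)/p₁ = 0.35 / 0.621 ≈ 0.5636
  upper = min{1, (1 − p₀)/p₁} = 0.729 / 0.621 ≈ 1.1739 → capped at 1

0.564 ≤ PN ≤ 1.000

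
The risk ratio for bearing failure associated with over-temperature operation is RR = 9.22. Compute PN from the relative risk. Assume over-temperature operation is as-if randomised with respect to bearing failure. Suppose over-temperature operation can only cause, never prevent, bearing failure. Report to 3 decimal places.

Under exogeneity and monotonicity, PN = (RR − 1) / RR = 1 − 1/RR.
PN = (9.22 − 1) / 9.22 = 8.22 / 9.22 ≈ 0.8915

PN ≈ 0.892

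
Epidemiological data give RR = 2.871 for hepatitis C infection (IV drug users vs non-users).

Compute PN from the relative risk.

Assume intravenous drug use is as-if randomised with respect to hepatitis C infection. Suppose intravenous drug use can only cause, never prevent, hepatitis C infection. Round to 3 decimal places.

PN ≈ 0.652

Under exogeneity and monotonicity, PN = (RR − 1) / RR = 1 − 1/RR.
PN = (2.871 − 1) / 2.871 = 1.871 / 2.871 ≈ 0.6517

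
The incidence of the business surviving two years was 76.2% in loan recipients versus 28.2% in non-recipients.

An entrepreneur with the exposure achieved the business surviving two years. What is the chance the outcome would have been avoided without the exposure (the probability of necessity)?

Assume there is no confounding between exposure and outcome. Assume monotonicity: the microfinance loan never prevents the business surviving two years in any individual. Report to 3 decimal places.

PN ≈ 0.630

p₁ = 0.762, p₀ = 0.282.
Under exogeneity and monotonicity, PN = (p₁ − p₀) / p₁.
PN = (0.762 − 0.282) / 0.762 = 0.48 / 0.762 ≈ 0.6299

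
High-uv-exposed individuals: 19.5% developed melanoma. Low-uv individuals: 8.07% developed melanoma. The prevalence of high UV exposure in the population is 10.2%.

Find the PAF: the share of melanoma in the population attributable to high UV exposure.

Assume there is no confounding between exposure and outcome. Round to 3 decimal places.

PAF ≈ 0.126

p₁ = 0.195, p₀ = 0.0807.
Overall risk P(Y=1) = π·p₁ + (1−π)·p₀ = 0.102×0.195 + 0.898×0.0807 = 0.092359.
Under exogeneity, PAF = [P(Y=1) − p₀] / P(Y=1).
PAF = (0.092359 − 0.0807) / 0.092359 ≈ 0.1262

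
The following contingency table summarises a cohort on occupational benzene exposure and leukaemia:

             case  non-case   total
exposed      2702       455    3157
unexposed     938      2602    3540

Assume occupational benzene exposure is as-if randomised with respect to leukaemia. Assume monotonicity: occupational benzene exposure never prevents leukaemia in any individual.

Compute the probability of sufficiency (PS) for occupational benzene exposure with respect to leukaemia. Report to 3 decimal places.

p₁ = P(outcome | exposed) = 2702/3157 = 0.85588
p₀ = P(outcome | unexposed) = 938/3540 = 0.26497
Under exogeneity and monotonicity, PS = (p₁ − p₀) / (1 − p₀).
PS = (0.85588 − 0.26497) / (1 − 0.26497) = 0.5909 / 0.73503 ≈ 0.8039

PS ≈ 0.804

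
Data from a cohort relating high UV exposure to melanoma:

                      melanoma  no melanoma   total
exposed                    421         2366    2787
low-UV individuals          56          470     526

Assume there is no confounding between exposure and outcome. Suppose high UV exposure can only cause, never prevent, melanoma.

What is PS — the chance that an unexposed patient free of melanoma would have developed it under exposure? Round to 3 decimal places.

PS ≈ 0.050

p₁ = P(outcome | exposed) = 421/2787 = 0.15106
p₀ = P(outcome | unexposed) = 56/526 = 0.10646
Under exogeneity and monotonicity, PS = (p₁ − p₀) / (1 − p₀).
PS = (0.15106 − 0.10646) / (1 − 0.10646) = 0.044595 / 0.89354 ≈ 0.0499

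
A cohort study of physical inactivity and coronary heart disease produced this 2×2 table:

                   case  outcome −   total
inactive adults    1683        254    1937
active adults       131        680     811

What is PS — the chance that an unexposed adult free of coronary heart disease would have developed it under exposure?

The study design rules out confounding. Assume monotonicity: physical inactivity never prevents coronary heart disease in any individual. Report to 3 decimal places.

p₁ = P(outcome | exposed) = 1683/1937 = 0.86887
p₀ = P(outcome | unexposed) = 131/811 = 0.16153
Under exogeneity and monotonicity, PS = (p₁ − p₀)/(1 − p₀).
PS = (0.86887 − 0.16153) / 0.83847 ≈ 0.8436

PS ≈ 0.844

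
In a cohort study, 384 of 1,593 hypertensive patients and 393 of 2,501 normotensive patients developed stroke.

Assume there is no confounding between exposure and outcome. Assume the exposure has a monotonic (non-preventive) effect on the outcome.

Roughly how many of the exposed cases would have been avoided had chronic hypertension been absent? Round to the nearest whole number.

about 134 cases

p₁ = P(outcome | exposed) = 384/1593 = 0.24105
p₀ = P(outcome | unexposed) = 393/2501 = 0.15714
PN = (p₁ − p₀)/p₁ = (0.24105 − 0.15714) / 0.24105 ≈ 0.34813.
Attributable cases ≈ PN × (exposed cases) = 0.34813 × 384 ≈ 133.68.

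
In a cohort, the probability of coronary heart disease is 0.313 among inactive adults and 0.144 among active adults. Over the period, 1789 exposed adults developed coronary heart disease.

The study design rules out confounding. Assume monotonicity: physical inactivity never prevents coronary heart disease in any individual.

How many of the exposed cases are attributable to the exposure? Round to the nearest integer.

about 966 cases

Let p₁ = 0.313, p₀ = 0.144.
PN = (p₁ − p₀)/p₁ = (0.313 − 0.144) / 0.313 ≈ 0.53994.
Attributable cases ≈ PN × (exposed cases) = 0.53994 × 1789 ≈ 965.95.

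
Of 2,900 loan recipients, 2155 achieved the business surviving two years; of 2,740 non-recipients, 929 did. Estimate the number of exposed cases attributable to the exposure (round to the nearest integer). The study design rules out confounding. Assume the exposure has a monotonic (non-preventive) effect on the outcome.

p₁ = P(outcome | exposed) = 2155/2900 = 0.7431
p₀ = P(outcome | unexposed) = 929/2740 = 0.33905
PN = (p₁ − p₀)/p₁ = (0.7431 − 0.33905) / 0.7431 ≈ 0.54374.
Attributable cases ≈ PN × (exposed cases) = 0.54374 × 2155 ≈ 1171.75.

about 1172 cases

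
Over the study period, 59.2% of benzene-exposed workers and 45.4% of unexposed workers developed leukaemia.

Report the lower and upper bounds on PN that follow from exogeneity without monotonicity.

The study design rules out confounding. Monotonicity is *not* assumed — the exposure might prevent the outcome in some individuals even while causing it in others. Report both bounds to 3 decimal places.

0.233 ≤ PN ≤ 0.922

p₁ = 0.592, p₀ = 0.454.
Under exogeneity alone the bounds on PN are max{0,(p₁−p₀)/p₁} ≤ PN ≤ min{1,(1−p₀)/p₁}.
  lower = (p₁ − p₀)/p₁ = 0.138 / 0.592 ≈ 0.2331
  upper = min{1, (1 − p₀)/p₁} = 0.546 / 0.592 ≈ 0.9223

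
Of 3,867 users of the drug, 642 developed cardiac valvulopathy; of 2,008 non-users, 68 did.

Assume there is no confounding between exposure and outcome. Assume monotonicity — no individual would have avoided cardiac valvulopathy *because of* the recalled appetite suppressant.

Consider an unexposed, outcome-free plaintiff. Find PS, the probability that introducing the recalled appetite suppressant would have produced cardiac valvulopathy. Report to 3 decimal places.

p₁ = P(outcome | exposed) = 642/3867 = 0.16602
p₀ = P(outcome | unexposed) = 68/2008 = 0.033865
Under exogeneity and monotonicity, PS = (p₁ − p₀) / (1 − p₀).
PS = (0.16602 − 0.033865) / (1 − 0.033865) = 0.13216 / 0.96614 ≈ 0.1368

PS ≈ 0.137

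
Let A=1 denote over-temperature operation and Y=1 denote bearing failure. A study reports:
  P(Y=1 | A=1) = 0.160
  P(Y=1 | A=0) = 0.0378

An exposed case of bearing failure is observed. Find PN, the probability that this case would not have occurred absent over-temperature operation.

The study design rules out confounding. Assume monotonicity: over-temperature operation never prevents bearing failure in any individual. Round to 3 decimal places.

PN ≈ 0.764

Let p₁ = 0.16, p₀ = 0.0378.
Under exogeneity and monotonicity, PN = (p₁ − p₀) / p₁.
PN = (0.16 − 0.0378) / 0.16 = 0.1222 / 0.16 ≈ 0.7638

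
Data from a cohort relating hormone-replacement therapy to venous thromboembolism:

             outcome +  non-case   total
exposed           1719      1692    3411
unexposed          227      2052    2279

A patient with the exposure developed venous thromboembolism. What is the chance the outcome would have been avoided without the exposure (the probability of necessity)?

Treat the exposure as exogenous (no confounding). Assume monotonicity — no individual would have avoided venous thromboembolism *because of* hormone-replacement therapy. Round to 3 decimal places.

PN ≈ 0.802

p₁ = P(outcome | exposed) = 1719/3411 = 0.50396
p₀ = P(outcome | unexposed) = 227/2279 = 0.099605
Under exogeneity and monotonicity, PN = (p₁ − p₀) / p₁.
PN = (0.50396 − 0.099605) / 0.50396 = 0.40435 / 0.50396 ≈ 0.8024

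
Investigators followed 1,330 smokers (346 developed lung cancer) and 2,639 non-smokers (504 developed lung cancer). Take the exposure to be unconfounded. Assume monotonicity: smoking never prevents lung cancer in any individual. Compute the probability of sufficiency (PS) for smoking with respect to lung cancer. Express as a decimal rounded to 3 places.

PS ≈ 0.085

p₁ = P(outcome | exposed) = 346/1330 = 0.26015
p₀ = P(outcome | unexposed) = 504/2639 = 0.19098
Under exogeneity and monotonicity, PS = (p₁ − p₀) / (1 − p₀).
PS = (0.26015 − 0.19098) / (1 − 0.19098) = 0.069169 / 0.80902 ≈ 0.0855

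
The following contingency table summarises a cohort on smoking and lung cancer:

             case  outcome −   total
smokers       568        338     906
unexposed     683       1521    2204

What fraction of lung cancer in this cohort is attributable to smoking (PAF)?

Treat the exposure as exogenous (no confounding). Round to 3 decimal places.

PAF ≈ 0.230

p₁ = P(outcome | exposed) = 568/906 = 0.62693
p₀ = P(outcome | unexposed) = 683/2204 = 0.30989
Exposure prevalence π = 906/3110 = 0.29132; overall risk P(Y=1) = 0.40225.
Under exogeneity, PAF = [P(Y=1) − p₀]/P(Y=1).
PAF = (0.40225 − 0.30989) / 0.40225 ≈ 0.2296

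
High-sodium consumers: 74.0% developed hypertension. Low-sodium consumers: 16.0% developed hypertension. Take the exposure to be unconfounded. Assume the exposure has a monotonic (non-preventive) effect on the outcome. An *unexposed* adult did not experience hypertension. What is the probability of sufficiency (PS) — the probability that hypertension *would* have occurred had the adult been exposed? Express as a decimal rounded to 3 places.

PS ≈ 0.690

p₁ = 0.74, p₀ = 0.16.
Under exogeneity and monotonicity, PS = (p₁ − p₀) / (1 − p₀).
PS = (0.74 − 0.16) / (1 − 0.16) = 0.58 / 0.84 ≈ 0.6905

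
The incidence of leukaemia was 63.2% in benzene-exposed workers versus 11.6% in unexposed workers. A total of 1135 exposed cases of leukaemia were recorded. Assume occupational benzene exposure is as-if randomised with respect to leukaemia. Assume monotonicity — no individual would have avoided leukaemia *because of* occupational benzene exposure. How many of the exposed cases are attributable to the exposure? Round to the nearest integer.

p₁ = 0.632, p₀ = 0.116.
PN = (p₁ − p₀)/p₁ = (0.632 − 0.116) / 0.632 ≈ 0.81646.
Attributable cases ≈ PN × (exposed cases) = 0.81646 × 1135 ≈ 926.68.

about 927 cases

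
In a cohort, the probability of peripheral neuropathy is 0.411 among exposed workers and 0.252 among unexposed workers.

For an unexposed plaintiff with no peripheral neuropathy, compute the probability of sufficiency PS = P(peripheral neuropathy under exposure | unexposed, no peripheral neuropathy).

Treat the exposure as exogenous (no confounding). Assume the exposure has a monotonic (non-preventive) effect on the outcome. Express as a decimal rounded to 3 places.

PS ≈ 0.213

Let p₁ = 0.411, p₀ = 0.252.
Under exogeneity and monotonicity, PS = (p₁ − p₀) / (1 − p₀).
PS = (0.411 − 0.252) / (1 − 0.252) = 0.159 / 0.748 ≈ 0.2126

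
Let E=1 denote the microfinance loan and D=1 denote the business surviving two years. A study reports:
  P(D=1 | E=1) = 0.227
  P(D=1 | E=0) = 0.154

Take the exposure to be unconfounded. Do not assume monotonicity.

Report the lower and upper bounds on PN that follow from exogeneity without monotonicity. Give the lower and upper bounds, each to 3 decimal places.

Let p₁ = 0.227, p₀ = 0.154.
Under exogeneity alone the bounds on PN are max{0,(p₁−p₀)/p₁} ≤ PN ≤ min{1,(1−p₀)/p₁}.
  lower = (p₁ − p₀)/p₁ = 0.073 / 0.227 ≈ 0.3216
  upper = min{1, (1 − p₀)/p₁} = 0.846 / 0.227 ≈ 3.7269 → capped at 1

0.322 ≤ PN ≤ 1.000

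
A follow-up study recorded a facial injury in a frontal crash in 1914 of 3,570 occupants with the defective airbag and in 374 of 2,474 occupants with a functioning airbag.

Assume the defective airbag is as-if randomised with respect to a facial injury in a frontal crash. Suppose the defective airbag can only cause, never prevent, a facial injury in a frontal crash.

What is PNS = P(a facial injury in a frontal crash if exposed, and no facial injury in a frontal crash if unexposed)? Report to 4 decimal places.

p₁ = P(outcome | exposed) = 1914/3570 = 0.53613
p₀ = P(outcome | unexposed) = 374/2474 = 0.15117
Under exogeneity and monotonicity, PNS = p₁ − p₀.
PNS = 0.53613 − 0.15117 = 0.38496

PNS ≈ 0.3850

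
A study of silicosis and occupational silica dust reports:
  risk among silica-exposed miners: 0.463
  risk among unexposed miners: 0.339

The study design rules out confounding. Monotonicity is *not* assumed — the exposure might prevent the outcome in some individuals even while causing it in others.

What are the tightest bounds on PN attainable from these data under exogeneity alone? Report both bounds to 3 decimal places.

0.268 ≤ PN ≤ 1.000

Let p₁ = 0.463, p₀ = 0.339.
Under exogeneity alone the bounds on PN are max{0,(p₁−p₀)/p₁} ≤ PN ≤ min{1,(1−p₀)/p₁}.
  lower = (p₁ − p₀)/p₁ = 0.124 / 0.463 ≈ 0.2678
  upper = min{1, (1 − p₀)/p₁} = 0.661 / 0.463 ≈ 1.4276 → capped at 1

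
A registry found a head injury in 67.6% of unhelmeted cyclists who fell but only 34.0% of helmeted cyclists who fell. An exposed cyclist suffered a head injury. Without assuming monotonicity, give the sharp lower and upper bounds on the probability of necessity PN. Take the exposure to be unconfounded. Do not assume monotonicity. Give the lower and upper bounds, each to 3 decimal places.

p₁ = 0.676, p₀ = 0.34.
Under exogeneity alone the bounds on PN are max{0,(p₁−p₀)/p₁} ≤ PN ≤ min{1,(1−p₀)/p₁}.
  lower = (p₁ − p₀)/p₁ = 0.336 / 0.676 ≈ 0.4970
  upper = min{1, (1 − p₀)/p₁} = 0.66 / 0.676 ≈ 0.9763

0.497 ≤ PN ≤ 0.976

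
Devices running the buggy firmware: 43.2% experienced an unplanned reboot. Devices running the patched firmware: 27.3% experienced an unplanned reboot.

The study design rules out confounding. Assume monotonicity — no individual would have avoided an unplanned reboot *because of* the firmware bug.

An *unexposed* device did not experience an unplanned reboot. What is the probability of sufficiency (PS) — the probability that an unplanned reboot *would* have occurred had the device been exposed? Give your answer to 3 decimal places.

p₁ = 0.432, p₀ = 0.273.
Under exogeneity and monotonicity, PS = (p₁ − p₀) / (1 − p₀).
PS = (0.432 − 0.273) / (1 − 0.273) = 0.159 / 0.727 ≈ 0.2187

PS ≈ 0.219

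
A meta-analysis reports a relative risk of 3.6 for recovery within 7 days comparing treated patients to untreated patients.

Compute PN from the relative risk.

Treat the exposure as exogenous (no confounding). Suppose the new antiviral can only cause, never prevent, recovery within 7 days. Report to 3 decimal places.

Under exogeneity and monotonicity, PN = (RR − 1) / RR = 1 − 1/RR.
PN = (3.6 − 1) / 3.6 = 2.6 / 3.6 ≈ 0.7222

PN ≈ 0.722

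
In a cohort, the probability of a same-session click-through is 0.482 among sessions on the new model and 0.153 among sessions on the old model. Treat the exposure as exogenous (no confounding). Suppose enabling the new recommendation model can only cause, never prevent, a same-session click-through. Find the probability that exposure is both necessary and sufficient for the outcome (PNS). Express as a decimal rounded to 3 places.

Let p₁ = 0.482, p₀ = 0.153.
Under exogeneity and monotonicity, PNS = p₁ − p₀.
PNS = 0.482 − 0.153 = 0.329

PNS ≈ 0.329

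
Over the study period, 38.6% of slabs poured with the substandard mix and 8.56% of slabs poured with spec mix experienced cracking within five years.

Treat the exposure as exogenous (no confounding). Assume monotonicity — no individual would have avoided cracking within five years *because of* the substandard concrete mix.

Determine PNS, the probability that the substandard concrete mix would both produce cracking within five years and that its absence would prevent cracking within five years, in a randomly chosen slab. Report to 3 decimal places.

PNS ≈ 0.300

p₁ = 0.386, p₀ = 0.0856.
Under exogeneity and monotonicity, PNS = p₁ − p₀.
PNS = 0.386 − 0.0856 = 0.3004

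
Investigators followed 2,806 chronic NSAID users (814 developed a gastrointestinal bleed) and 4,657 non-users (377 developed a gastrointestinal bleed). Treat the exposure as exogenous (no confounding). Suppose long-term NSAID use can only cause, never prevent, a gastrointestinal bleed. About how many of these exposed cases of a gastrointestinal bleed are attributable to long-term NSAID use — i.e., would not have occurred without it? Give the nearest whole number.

p₁ = P(outcome | exposed) = 814/2806 = 0.29009
p₀ = P(outcome | unexposed) = 377/4657 = 0.080953
PN = (p₁ − p₀)/p₁ = (0.29009 − 0.080953) / 0.29009 ≈ 0.72094.
Attributable cases ≈ PN × (exposed cases) = 0.72094 × 814 ≈ 586.84.

about 587 cases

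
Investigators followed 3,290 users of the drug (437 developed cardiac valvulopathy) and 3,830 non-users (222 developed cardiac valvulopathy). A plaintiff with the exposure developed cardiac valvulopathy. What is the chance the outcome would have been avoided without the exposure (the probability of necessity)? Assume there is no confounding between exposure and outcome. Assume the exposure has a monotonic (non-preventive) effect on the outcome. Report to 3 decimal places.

p₁ = P(outcome | exposed) = 437/3290 = 0.13283
p₀ = P(outcome | unexposed) = 222/3830 = 0.057963
Under exogeneity and monotonicity, PN = (p₁ − p₀) / p₁.
PN = (0.13283 − 0.057963) / 0.13283 = 0.074863 / 0.13283 ≈ 0.5636

PN ≈ 0.564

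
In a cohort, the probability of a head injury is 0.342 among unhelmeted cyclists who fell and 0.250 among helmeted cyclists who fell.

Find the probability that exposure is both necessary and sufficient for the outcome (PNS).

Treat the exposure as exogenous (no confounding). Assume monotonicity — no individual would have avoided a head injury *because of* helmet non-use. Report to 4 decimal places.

Let p₁ = 0.342, p₀ = 0.25.
Under exogeneity and monotonicity, PNS = p₁ − p₀.
PNS = 0.342 − 0.25 = 0.092

PNS ≈ 0.0920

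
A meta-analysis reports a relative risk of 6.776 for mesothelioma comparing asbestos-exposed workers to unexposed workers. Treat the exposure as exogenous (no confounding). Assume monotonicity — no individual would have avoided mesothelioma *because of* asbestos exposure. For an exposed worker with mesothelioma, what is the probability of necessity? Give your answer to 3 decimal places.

PN ≈ 0.852

Under exogeneity and monotonicity, PN = (RR − 1) / RR = 1 − 1/RR.
PN = (6.776 − 1) / 6.776 = 5.776 / 6.776 ≈ 0.8524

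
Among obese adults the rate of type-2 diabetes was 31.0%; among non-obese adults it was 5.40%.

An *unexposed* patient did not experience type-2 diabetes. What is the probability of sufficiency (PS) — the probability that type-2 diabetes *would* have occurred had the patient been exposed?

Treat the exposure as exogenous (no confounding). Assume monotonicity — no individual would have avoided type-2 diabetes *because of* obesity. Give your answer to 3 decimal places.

PS ≈ 0.271

p₁ = 0.31, p₀ = 0.054.
Under exogeneity and monotonicity, PS = (p₁ − p₀) / (1 − p₀).
PS = (0.31 − 0.054) / (1 − 0.054) = 0.256 / 0.946 ≈ 0.2706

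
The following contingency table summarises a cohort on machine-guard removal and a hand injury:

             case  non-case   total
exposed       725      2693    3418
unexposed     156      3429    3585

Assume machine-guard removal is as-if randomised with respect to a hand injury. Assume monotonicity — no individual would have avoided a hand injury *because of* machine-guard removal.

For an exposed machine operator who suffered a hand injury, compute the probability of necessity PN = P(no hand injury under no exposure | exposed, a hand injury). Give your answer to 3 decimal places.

p₁ = P(outcome | exposed) = 725/3418 = 0.21211
p₀ = P(outcome | unexposed) = 156/3585 = 0.043515
Under exogeneity and monotonicity, PN = (p₁ − p₀) / p₁.
PN = (0.21211 − 0.043515) / 0.21211 = 0.1686 / 0.21211 ≈ 0.7949

PN ≈ 0.795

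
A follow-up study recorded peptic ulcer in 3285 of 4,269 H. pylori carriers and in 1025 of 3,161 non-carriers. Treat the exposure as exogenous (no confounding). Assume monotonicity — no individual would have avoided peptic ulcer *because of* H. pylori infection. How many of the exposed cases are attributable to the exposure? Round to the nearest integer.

p₁ = P(outcome | exposed) = 3285/4269 = 0.7695
p₀ = P(outcome | unexposed) = 1025/3161 = 0.32426
PN = (p₁ − p₀)/p₁ = (0.7695 − 0.32426) / 0.7695 ≈ 0.57860.
Attributable cases ≈ PN × (exposed cases) = 0.57860 × 3285 ≈ 1900.71.

about 1901 cases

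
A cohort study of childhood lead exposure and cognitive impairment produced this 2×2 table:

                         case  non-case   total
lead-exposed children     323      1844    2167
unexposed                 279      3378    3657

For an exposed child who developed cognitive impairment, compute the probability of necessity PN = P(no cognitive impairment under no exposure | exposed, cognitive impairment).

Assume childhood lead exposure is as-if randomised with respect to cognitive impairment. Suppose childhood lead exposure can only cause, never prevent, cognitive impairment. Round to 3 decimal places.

p₁ = P(outcome | exposed) = 323/2167 = 0.14905
p₀ = P(outcome | unexposed) = 279/3657 = 0.076292
Under exogeneity and monotonicity, PN = (p₁ − p₀)/p₁.
PN = (0.14905 − 0.076292) / 0.14905 ≈ 0.4882

PN ≈ 0.488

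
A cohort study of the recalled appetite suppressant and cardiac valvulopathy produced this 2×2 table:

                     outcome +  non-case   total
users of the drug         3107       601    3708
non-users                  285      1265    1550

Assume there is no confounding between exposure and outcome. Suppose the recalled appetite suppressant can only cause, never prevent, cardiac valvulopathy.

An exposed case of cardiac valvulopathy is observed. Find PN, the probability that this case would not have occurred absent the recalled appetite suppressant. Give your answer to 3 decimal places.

PN ≈ 0.781

p₁ = P(outcome | exposed) = 3107/3708 = 0.83792
p₀ = P(outcome | unexposed) = 285/1550 = 0.18387
Under exogeneity and monotonicity, PN = (p₁ − p₀)/p₁.
PN = (0.83792 − 0.18387) / 0.83792 ≈ 0.7806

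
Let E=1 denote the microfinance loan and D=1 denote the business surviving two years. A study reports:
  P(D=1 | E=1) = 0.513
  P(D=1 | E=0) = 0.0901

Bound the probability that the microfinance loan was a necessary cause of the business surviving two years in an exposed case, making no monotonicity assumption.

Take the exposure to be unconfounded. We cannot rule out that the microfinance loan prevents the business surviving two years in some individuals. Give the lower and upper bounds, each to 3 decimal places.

0.824 ≤ PN ≤ 1.000

Let p₁ = 0.513, p₀ = 0.0901.
Under exogeneity alone the bounds on PN are max{0,(p₁−p₀)/p₁} ≤ PN ≤ min{1,(1−p₀)/p₁}.
  lower = (p₁ − p₀)/p₁ = 0.4229 / 0.513 ≈ 0.8244
  upper = min{1, (1 − p₀)/p₁} = 0.9099 / 0.513 ≈ 1.7737 → capped at 1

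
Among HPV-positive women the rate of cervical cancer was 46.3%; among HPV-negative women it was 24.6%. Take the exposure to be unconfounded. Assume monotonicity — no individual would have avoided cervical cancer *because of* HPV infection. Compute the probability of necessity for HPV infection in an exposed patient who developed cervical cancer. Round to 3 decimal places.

PN ≈ 0.469

p₁ = 0.463, p₀ = 0.246.
Under exogeneity and monotonicity, PN = (p₁ − p₀) / p₁.
PN = (0.463 − 0.246) / 0.463 = 0.217 / 0.463 ≈ 0.4687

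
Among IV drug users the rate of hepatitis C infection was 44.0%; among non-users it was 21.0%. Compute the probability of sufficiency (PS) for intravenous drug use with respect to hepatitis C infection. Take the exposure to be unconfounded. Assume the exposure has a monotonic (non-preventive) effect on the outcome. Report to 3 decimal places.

PS ≈ 0.291

p₁ = 0.44, p₀ = 0.21.
Under exogeneity and monotonicity, PS = (p₁ − p₀) / (1 − p₀).
PS = (0.44 − 0.21) / (1 − 0.21) = 0.23 / 0.79 ≈ 0.2911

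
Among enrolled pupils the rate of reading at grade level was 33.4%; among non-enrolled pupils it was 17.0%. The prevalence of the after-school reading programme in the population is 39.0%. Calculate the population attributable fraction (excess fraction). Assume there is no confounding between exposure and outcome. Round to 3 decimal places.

PAF ≈ 0.273

p₁ = 0.334, p₀ = 0.17.
Overall risk P(Y=1) = π·p₁ + (1−π)·p₀ = 0.39×0.334 + 0.61×0.17 = 0.23396.
Under exogeneity, PAF = [P(Y=1) − p₀] / P(Y=1).
PAF = (0.23396 − 0.17) / 0.23396 ≈ 0.2734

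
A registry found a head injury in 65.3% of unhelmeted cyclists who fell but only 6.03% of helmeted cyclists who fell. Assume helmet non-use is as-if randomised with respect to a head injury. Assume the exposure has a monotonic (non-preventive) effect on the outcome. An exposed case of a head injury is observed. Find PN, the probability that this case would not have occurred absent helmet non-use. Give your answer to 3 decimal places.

p₁ = 0.653, p₀ = 0.0603.
Under exogeneity and monotonicity, PN = (p₁ − p₀) / p₁.
PN = (0.653 − 0.0603) / 0.653 = 0.5927 / 0.653 ≈ 0.9077

PN ≈ 0.908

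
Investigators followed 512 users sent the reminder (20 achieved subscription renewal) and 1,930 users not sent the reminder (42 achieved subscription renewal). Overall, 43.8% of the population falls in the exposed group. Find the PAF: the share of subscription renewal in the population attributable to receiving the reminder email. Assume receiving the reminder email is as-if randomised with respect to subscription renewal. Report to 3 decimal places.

p₁ = P(outcome | exposed) = 20/512 = 0.039062
p₀ = P(outcome | unexposed) = 42/1930 = 0.021762
Overall risk P(Y=1) = π·p₁ + (1−π)·p₀ = 0.438×0.039062 + 0.562×0.021762 = 0.029339.
Under exogeneity, PAF = [P(Y=1) − p₀] / P(Y=1).
PAF = (0.029339 − 0.021762) / 0.029339 ≈ 0.2583

PAF ≈ 0.258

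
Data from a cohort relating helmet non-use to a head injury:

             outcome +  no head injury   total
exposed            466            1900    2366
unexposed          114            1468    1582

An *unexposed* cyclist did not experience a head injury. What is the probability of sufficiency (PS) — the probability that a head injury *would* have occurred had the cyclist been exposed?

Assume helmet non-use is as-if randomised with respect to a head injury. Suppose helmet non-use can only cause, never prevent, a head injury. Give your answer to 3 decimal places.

p₁ = P(outcome | exposed) = 466/2366 = 0.19696
p₀ = P(outcome | unexposed) = 114/1582 = 0.072061
Under exogeneity and monotonicity, PS = (p₁ − p₀)/(1 − p₀).
PS = (0.19696 − 0.072061) / 0.92794 ≈ 0.1346

PS ≈ 0.135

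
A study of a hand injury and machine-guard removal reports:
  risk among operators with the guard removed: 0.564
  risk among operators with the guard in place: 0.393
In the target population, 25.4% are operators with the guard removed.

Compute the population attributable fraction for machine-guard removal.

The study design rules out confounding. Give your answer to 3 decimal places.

PAF ≈ 0.100

Let p₁ = 0.564, p₀ = 0.393.
Overall risk P(Y=1) = π·p₁ + (1−π)·p₀ = 0.254×0.564 + 0.746×0.393 = 0.43643.
Under exogeneity, PAF = [P(Y=1) − p₀] / P(Y=1).
PAF = (0.43643 − 0.393) / 0.43643 ≈ 0.0995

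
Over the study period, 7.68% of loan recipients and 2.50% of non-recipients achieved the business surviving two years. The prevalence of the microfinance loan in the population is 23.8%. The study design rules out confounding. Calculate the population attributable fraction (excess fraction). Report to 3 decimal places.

p₁ = 0.0768, p₀ = 0.025.
Overall risk P(Y=1) = π·p₁ + (1−π)·p₀ = 0.238×0.0768 + 0.762×0.025 = 0.037328.
Under exogeneity, PAF = [P(Y=1) − p₀] / P(Y=1).
PAF = (0.037328 − 0.025) / 0.037328 ≈ 0.3303

PAF ≈ 0.330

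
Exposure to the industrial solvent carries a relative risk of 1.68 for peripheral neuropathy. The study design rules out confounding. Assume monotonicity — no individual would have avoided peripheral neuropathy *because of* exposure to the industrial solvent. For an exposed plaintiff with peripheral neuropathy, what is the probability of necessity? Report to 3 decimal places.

Under exogeneity and monotonicity, PN = (RR − 1) / RR = 1 − 1/RR.
PN = (1.68 − 1) / 1.68 = 0.68 / 1.68 ≈ 0.4048

PN ≈ 0.405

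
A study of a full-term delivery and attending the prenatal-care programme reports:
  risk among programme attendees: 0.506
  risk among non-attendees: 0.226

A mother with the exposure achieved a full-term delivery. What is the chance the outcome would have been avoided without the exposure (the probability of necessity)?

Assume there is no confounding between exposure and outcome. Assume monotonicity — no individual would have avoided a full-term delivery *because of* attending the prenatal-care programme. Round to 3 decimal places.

Let p₁ = 0.506, p₀ = 0.226.
Under exogeneity and monotonicity, PN = (p₁ − p₀) / p₁.
PN = (0.506 − 0.226) / 0.506 = 0.28 / 0.506 ≈ 0.5534

PN ≈ 0.553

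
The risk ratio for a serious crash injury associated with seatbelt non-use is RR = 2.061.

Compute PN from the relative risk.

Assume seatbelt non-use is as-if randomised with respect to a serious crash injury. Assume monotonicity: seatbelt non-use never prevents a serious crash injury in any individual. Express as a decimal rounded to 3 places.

Under exogeneity and monotonicity, PN = (RR − 1) / RR = 1 − 1/RR.
PN = (2.061 − 1) / 2.061 = 1.061 / 2.061 ≈ 0.5148

PN ≈ 0.515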